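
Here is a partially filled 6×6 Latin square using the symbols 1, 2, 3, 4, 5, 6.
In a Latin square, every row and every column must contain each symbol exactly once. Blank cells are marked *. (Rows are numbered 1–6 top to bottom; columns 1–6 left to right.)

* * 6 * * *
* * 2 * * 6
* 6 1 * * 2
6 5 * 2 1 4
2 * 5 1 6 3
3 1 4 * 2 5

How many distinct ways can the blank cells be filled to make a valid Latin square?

Row 1, column 1: eliminating its row and column leaves {1, 4, 5}.
Row 1, column 2: eliminating its row and column leaves {2, 3, 4}.
Row 1, column 4: eliminating its row and column leaves {3, 4, 5}.
Row 1, column 5: eliminating its row and column leaves {3, 4, 5}.
Row 1, column 6: eliminating its row and column leaves {1}.
Row 2, column 1: eliminating its row and column leaves {1, 4, 5}.
Row 2, column 2: eliminating its row and column leaves {3, 4}.
Row 2, column 4: eliminating its row and column leaves {3, 4, 5}.
Row 2, column 5: eliminating its row and column leaves {3, 4, 5}.
Row 3, column 1: eliminating its row and column leaves {4, 5}.
Row 3, column 4: eliminating its row and column leaves {3, 4, 5}.
Row 3, column 5: eliminating its row and column leaves {3, 4, 5}.
Row 4, column 3: eliminating its row and column leaves {3}.
Row 5, column 2: eliminating its row and column leaves {4}.
Row 6, column 4: eliminating its row and column leaves {6}.
Enumerating the assignments across these blanks that avoid any row or column repeat gives 4 completions.

4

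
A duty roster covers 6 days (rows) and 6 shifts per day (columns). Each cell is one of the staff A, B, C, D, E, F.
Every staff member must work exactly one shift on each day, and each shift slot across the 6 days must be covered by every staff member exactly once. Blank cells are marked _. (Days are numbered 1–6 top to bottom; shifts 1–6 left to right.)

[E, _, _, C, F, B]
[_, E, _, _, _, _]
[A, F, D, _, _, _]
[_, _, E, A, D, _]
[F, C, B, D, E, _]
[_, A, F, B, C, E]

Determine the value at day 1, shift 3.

Day 1 already has {B, C, E, F} and shift 3 already has {B, D, E, F}, so day 1, shift 3 must be A.

A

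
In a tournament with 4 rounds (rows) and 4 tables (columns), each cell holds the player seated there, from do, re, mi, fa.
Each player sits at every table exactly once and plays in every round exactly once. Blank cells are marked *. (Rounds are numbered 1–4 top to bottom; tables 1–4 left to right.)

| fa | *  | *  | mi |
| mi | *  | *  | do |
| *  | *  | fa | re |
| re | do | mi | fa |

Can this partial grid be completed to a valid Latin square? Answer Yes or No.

Yes

No round or table among the givens repeats a symbol, and propagating forced cells runs into no contradiction.
One valid completion exists (for instance, fa re do mi / mi fa re do / do mi fa re / re do mi fa).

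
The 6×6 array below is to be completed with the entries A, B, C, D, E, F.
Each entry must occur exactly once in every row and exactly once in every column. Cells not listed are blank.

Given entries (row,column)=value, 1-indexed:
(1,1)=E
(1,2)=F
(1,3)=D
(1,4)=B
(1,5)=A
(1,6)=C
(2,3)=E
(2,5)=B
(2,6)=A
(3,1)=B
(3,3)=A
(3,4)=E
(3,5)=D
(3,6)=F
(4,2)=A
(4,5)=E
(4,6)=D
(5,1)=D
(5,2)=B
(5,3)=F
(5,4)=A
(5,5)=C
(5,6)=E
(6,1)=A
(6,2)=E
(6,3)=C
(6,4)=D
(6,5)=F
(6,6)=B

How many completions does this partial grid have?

2

Row 2, column 1: eliminating its row and column leaves {C, F}.
Row 2, column 2: eliminating its row and column leaves {C, D}.
Row 2, column 4: eliminating its row and column leaves {C, F}.
Row 3, column 2: eliminating its row and column leaves {C}.
Row 4, column 1: eliminating its row and column leaves {C, F}.
Row 4, column 3: eliminating its row and column leaves {B}.
Row 4, column 4: eliminating its row and column leaves {C, F}.
Enumerating the assignments across these blanks that avoid any row or column repeat gives 2 completions.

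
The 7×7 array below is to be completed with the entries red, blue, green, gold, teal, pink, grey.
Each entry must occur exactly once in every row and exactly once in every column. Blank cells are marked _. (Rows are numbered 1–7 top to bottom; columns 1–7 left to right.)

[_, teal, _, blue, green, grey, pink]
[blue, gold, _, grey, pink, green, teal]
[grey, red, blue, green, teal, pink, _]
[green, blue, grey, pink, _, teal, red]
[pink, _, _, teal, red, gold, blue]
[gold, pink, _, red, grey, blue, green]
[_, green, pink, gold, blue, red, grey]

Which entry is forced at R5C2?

grey

Row 5 already has {red, blue, gold, teal, pink} and column 2 already has {red, blue, green, gold, teal, pink}, so row 5, column 2 must be grey.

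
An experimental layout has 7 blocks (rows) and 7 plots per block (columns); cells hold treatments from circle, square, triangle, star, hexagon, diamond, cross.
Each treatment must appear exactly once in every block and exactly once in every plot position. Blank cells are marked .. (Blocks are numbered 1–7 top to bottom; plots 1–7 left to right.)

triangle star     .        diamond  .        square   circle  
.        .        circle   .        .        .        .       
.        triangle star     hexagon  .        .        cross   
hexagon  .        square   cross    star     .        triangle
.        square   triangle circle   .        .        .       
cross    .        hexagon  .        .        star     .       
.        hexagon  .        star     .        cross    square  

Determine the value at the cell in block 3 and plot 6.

diamond

Block 1, plot 3: block 1 has {circle, square, triangle, star, diamond} and plot 3 has {circle, square, triangle, star, hexagon}, leaving only cross.
Block 1, plot 5: block 1 has {circle, square, triangle, star, diamond, cross} and plot 5 has {star}, leaving only hexagon.
Block 6, plot 7: block 6 has {star, hexagon, cross} and plot 7 has {circle, square, triangle, cross}, leaving only diamond.
Block 6, plot 2: block 6 has {star, hexagon, diamond, cross} and plot 2 has {square, triangle, star, hexagon}, leaving only circle.
Block 4, plot 2: block 4 has {square, triangle, star, hexagon, cross} and plot 2 has {circle, square, triangle, star, hexagon}, leaving only diamond.
Block 2, plot 2: block 2 has {circle} and plot 2 has {circle, square, triangle, star, hexagon, diamond}, leaving only cross.
Block 4, plot 6: block 4 has {square, triangle, star, hexagon, diamond, cross} and plot 6 has {square, star, cross}, leaving only circle.
Block 3 already has {triangle, star, hexagon, cross} and plot 6 already has {circle, square, star, cross}, so block 3, plot 6 must be diamond.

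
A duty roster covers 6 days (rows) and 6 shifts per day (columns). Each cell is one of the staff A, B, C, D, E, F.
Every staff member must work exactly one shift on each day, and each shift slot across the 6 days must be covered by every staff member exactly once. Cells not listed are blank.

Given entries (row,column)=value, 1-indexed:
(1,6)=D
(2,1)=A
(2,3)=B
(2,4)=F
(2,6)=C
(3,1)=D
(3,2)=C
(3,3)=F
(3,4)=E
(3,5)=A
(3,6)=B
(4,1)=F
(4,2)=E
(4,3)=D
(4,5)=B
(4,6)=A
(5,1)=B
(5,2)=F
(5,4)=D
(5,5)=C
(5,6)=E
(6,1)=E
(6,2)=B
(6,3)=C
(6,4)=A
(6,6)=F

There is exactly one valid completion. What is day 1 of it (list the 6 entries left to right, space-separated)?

Day 1, shift 1: day 1 has {D} and shift 1 has {A, B, D, E, F}, leaving only C.
Day 1, shift 2: day 1 has {C, D} and shift 2 has {B, C, E, F}, leaving only A.
Day 1, shift 3: day 1 has {A, C, D} and shift 3 has {B, C, D, F}, leaving only E.
Day 1, shift 4: day 1 has {A, C, D, E} and shift 4 has {A, D, E, F}, leaving only B.
Day 1, shift 5: day 1 has {A, B, C, D, E} and shift 5 has {A, B, C}, leaving only F.
So day 1 reads: C A E B F D.

C A E B F D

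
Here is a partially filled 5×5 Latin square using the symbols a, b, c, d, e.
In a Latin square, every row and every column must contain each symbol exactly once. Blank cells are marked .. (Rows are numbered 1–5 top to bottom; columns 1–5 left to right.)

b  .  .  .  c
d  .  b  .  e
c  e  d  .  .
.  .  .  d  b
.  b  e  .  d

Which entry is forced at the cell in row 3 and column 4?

Row 1, column 3: row 1 has {b, c} and column 3 has {b, d, e}, leaving only a.
Row 1, column 2: row 1 has {a, b, c} and column 2 has {b, e}, leaving only d.
Row 1, column 4: row 1 has {a, b, c, d} and column 4 has {d}, leaving only e.
Row 3, column 5: row 3 has {c, d, e} and column 5 has {b, c, d, e}, leaving only a.
Row 3 already has {a, c, d, e} and column 4 already has {d, e}, so row 3, column 4 must be b.

b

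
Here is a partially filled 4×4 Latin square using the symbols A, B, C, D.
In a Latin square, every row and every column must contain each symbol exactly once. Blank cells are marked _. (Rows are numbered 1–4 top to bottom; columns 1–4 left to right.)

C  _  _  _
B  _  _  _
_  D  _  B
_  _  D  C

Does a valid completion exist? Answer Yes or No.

No

Row 3, column 1: row 3 has {B, D} and column 1 has {B, C}, so it must be A.
Now row 4, column 1: row 4 together with column 1 already contain {A, B, C, D} — every symbol — so nothing can go there. The grid has no valid completion.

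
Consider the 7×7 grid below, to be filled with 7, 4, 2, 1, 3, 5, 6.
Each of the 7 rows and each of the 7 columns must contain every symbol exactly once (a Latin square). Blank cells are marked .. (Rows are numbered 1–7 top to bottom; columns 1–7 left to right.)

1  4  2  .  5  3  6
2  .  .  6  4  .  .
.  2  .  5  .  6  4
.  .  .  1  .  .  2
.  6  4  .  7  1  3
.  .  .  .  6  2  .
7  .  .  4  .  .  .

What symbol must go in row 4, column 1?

Row 1, column 4: row 1 has {4, 2, 1, 3, 5, 6} and column 4 has {4, 1, 5, 6}, leaving only 7.
Row 3, column 1: row 3 has {4, 2, 5, 6} and column 1 has {7, 2, 1}, leaving only 3.
Row 3, column 5: row 3 has {4, 2, 3, 5, 6} and column 5 has {7, 4, 5, 6}, leaving only 1.
Row 3, column 3: row 3 has {4, 2, 1, 3, 5, 6} and column 3 has {4, 2}, leaving only 7.
Row 4, column 5: row 4 has {2, 1} and column 5 has {7, 4, 1, 5, 6}, leaving only 3.
Row 5, column 1: row 5 has {7, 4, 1, 3, 6} and column 1 has {7, 2, 1, 3}, leaving only 5.
Row 5, column 4: row 5 has {7, 4, 1, 3, 5, 6} and column 4 has {7, 4, 1, 5, 6}, leaving only 2.
Row 6, column 1: row 6 has {2, 6} and column 1 has {7, 2, 1, 3, 5}, leaving only 4.
Row 4 already has {2, 1, 3} and column 1 already has {7, 4, 2, 1, 3, 5}, so row 4, column 1 must be 6.

6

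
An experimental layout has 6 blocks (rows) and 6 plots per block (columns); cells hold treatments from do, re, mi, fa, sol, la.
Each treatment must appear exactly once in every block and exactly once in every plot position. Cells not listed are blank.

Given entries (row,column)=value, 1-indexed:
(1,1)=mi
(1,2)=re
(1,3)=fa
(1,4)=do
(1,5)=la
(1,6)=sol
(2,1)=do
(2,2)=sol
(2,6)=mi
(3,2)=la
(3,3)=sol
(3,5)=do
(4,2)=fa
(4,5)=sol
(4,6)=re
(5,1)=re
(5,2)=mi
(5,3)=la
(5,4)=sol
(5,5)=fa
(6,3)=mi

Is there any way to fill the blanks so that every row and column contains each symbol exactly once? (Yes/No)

No

Block 2, plot 3: block 2 has {do, mi, sol} and plot 3 has {mi, fa, sol, la}, so it must be re.
Now block 2, plot 5: block 2 together with plot 5 already contain {do, re, mi, fa, sol, la} — every symbol — so nothing can go there. The grid has no valid completion.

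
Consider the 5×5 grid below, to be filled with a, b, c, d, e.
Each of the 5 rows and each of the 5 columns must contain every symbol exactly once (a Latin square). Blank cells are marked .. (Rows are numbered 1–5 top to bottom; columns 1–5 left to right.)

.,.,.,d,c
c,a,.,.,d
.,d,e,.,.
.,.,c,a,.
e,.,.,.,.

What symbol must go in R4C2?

b

Row 2, column 3: row 2 has {a, c, d} and column 3 has {c, e}, leaving only b.
Row 1, column 3: row 1 has {c, d} and column 3 has {b, c, e}, leaving only a.
Row 1, column 1: row 1 has {a, c, d} and column 1 has {c, e}, leaving only b.
Row 1, column 2: row 1 has {a, b, c, d} and column 2 has {a, d}, leaving only e.
Row 4 already has {a, c} and column 2 already has {a, d, e}, so row 4, column 2 must be b.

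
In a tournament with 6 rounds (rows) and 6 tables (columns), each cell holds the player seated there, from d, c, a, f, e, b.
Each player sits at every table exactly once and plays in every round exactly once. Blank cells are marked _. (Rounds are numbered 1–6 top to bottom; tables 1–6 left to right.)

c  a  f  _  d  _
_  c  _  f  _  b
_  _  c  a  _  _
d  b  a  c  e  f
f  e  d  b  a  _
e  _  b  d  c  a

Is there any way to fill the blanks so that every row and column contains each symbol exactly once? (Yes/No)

Round 2, table 5: round 2 together with table 5 already contain {d, c, a, f, e, b} — every symbol — so nothing can go there. The grid has no valid completion.

No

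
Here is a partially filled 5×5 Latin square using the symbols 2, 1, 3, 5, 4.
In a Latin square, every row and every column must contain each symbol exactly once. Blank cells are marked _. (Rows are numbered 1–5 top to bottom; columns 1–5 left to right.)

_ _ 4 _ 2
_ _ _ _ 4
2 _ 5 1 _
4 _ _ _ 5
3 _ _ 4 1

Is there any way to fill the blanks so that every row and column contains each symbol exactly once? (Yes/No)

Yes

No row or column among the givens repeats a symbol, and propagating forced cells runs into no contradiction.
One valid completion exists (for instance, 1 3 4 5 2 / 5 2 1 3 4 / 2 4 5 1 3 / 4 1 3 2 5 / 3 5 2 4 1).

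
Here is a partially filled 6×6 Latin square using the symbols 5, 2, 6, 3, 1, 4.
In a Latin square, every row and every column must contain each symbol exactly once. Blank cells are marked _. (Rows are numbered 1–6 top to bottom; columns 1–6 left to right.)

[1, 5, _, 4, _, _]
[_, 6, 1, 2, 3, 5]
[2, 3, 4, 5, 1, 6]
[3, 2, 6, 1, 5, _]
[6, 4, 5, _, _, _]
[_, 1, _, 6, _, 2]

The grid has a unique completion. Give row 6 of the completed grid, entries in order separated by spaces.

Row 6, column 3: row 6 has {2, 6, 1} and column 3 has {5, 6, 1, 4}, leaving only 3.
Row 6, column 5: row 6 has {2, 6, 3, 1} and column 5 has {5, 3, 1}, leaving only 4.
Row 6, column 1: row 6 has {2, 6, 3, 1, 4} and column 1 has {2, 6, 3, 1}, leaving only 5.
So row 6 reads: 5 1 3 6 4 2.

5 1 3 6 4 2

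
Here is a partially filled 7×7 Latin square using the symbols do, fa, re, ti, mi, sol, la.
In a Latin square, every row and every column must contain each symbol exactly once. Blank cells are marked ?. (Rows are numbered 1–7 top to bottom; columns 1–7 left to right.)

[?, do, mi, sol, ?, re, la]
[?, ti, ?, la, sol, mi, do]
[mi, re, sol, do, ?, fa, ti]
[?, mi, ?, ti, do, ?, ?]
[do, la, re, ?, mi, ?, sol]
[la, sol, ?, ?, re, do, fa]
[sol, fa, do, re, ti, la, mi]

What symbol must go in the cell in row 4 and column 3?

Row 1, column 5: row 1 has {do, re, mi, sol, la} and column 5 has {do, re, ti, mi, sol}, leaving only fa.
Row 1, column 1: row 1 has {do, fa, re, mi, sol, la} and column 1 has {do, mi, sol, la}, leaving only ti.
Row 2, column 3: row 2 has {do, ti, mi, sol, la} and column 3 has {do, re, mi, sol}, leaving only fa.
Row 4 already has {do, ti, mi} and column 3 already has {do, fa, re, mi, sol}, so row 4, column 3 must be la.

la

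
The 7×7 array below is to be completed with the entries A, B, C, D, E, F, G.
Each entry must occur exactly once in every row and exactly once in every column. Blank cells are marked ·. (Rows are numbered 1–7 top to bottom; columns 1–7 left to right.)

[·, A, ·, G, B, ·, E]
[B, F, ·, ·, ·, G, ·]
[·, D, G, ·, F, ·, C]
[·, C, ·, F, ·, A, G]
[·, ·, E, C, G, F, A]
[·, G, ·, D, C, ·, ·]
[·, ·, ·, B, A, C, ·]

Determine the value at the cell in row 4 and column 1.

E

Row 1, column 6: row 1 has {A, B, E, G} and column 6 has {A, C, F, G}, leaving only D.
Row 2, column 7: row 2 has {B, F, G} and column 7 has {A, C, E, G}, leaving only D.
Row 2, column 5: row 2 has {B, D, F, G} and column 5 has {A, B, C, F, G}, leaving only E.
Row 2, column 4: row 2 has {B, D, E, F, G} and column 4 has {B, C, D, F, G}, leaving only A.
Row 2, column 3: row 2 has {A, B, D, E, F, G} and column 3 has {E, G}, leaving only C.
Row 1, column 3: row 1 has {A, B, D, E, G} and column 3 has {C, E, G}, leaving only F.
Row 1, column 1: row 1 has {A, B, D, E, F, G} and column 1 has {B}, leaving only C.
Row 3, column 4: row 3 has {C, D, F, G} and column 4 has {A, B, C, D, F, G}, leaving only E.
Row 3, column 1: row 3 has {C, D, E, F, G} and column 1 has {B, C}, leaving only A.
Row 3, column 6: row 3 has {A, C, D, E, F, G} and column 6 has {A, C, D, F, G}, leaving only B.
Row 4, column 5: row 4 has {A, C, F, G} and column 5 has {A, B, C, E, F, G}, leaving only D.
Row 4 already has {A, C, D, F, G} and column 1 already has {A, B, C}, so row 4, column 1 must be E.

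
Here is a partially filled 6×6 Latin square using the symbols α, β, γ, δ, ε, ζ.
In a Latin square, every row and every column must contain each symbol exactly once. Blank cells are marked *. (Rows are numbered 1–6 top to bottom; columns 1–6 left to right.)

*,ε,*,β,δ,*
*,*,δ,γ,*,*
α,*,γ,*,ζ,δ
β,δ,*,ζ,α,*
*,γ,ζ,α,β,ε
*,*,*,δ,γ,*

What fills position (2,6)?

Row 1, column 3: row 1 has {β, δ, ε} and column 3 has {γ, δ, ζ}, leaving only α.
Row 2, column 5: row 2 has {γ, δ} and column 5 has {α, β, γ, δ, ζ}, leaving only ε.
Row 2, column 1: row 2 has {γ, δ, ε} and column 1 has {α, β}, leaving only ζ.
Row 1, column 1: row 1 has {α, β, δ, ε} and column 1 has {α, β, ζ}, leaving only γ.
Row 1, column 6: row 1 has {α, β, γ, δ, ε} and column 6 has {δ, ε}, leaving only ζ.
Row 3, column 2: row 3 has {α, γ, δ, ζ} and column 2 has {γ, δ, ε}, leaving only β.
Row 2, column 2: row 2 has {γ, δ, ε, ζ} and column 2 has {β, γ, δ, ε}, leaving only α.
Row 2 already has {α, γ, δ, ε, ζ} and column 6 already has {δ, ε, ζ}, so row 2, column 6 must be β.

β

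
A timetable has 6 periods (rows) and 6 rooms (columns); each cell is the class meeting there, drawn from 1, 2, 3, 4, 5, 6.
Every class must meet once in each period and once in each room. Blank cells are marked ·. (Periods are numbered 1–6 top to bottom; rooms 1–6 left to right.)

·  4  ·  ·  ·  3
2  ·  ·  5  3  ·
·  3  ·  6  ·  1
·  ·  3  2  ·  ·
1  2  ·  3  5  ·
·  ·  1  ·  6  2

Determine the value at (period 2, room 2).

Period 1, room 4: period 1 has {3, 4} and room 4 has {2, 3, 5, 6}, leaving only 1.
Period 1, room 5: period 1 has {1, 3, 4} and room 5 has {3, 5, 6}, leaving only 2.
Period 3, room 5: period 3 has {1, 3, 6} and room 5 has {2, 3, 5, 6}, leaving only 4.
Period 3, room 1: period 3 has {1, 3, 4, 6} and room 1 has {1, 2}, leaving only 5.
Period 1, room 1: period 1 has {1, 2, 3, 4} and room 1 has {1, 2, 5}, leaving only 6.
Period 1, room 3: period 1 has {1, 2, 3, 4, 6} and room 3 has {1, 3}, leaving only 5.
Period 3, room 3: period 3 has {1, 3, 4, 5, 6} and room 3 has {1, 3, 5}, leaving only 2.
Period 4, room 1: period 4 has {2, 3} and room 1 has {1, 2, 5, 6}, leaving only 4.
Period 4, room 5: period 4 has {2, 3, 4} and room 5 has {2, 3, 4, 5, 6}, leaving only 1.
Period 6, room 1: period 6 has {1, 2, 6} and room 1 has {1, 2, 4, 5, 6}, leaving only 3.
Period 6, room 2: period 6 has {1, 2, 3, 6} and room 2 has {2, 3, 4}, leaving only 5.
Period 4, room 2: period 4 has {1, 2, 3, 4} and room 2 has {2, 3, 4, 5}, leaving only 6.
Period 2 already has {2, 3, 5} and room 2 already has {2, 3, 4, 5, 6}, so period 2, room 2 must be 1.

1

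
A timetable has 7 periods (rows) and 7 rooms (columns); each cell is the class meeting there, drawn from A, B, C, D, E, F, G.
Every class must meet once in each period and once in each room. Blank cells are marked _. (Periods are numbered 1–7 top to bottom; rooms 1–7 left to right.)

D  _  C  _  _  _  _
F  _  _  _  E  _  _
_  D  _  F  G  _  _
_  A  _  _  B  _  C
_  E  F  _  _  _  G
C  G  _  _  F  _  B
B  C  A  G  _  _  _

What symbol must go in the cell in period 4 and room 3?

Period 1, room 5: period 1 has {C, D} and room 5 has {B, E, F, G}, leaving only A.
Period 2, room 2: period 2 has {E, F} and room 2 has {A, C, D, E, G}, leaving only B.
Period 1, room 2: period 1 has {A, C, D} and room 2 has {A, B, C, D, E, G}, leaving only F.
Period 1, room 7: period 1 has {A, C, D, F} and room 7 has {B, C, G}, leaving only E.
Period 1, room 4: period 1 has {A, C, D, E, F} and room 4 has {F, G}, leaving only B.
Period 1, room 6: period 1 has {A, B, C, D, E, F} and room 6 has {}, leaving only G.
Period 3, room 7: period 3 has {D, F, G} and room 7 has {B, C, E, G}, leaving only A.
Period 2, room 7: period 2 has {B, E, F} and room 7 has {A, B, C, E, G}, leaving only D.
Period 2, room 3: period 2 has {B, D, E, F} and room 3 has {A, C, F}, leaving only G.
Period 3, room 1: period 3 has {A, D, F, G} and room 1 has {B, C, D, F}, leaving only E.
Period 3, room 3: period 3 has {A, D, E, F, G} and room 3 has {A, C, F, G}, leaving only B.
Period 3, room 6: period 3 has {A, B, D, E, F, G} and room 6 has {G}, leaving only C.
Period 2, room 6: period 2 has {B, D, E, F, G} and room 6 has {C, G}, leaving only A.
Period 2, room 4: period 2 has {A, B, D, E, F, G} and room 4 has {B, F, G}, leaving only C.
Period 4, room 1: period 4 has {A, B, C} and room 1 has {B, C, D, E, F}, leaving only G.
Period 5, room 1: period 5 has {E, F, G} and room 1 has {B, C, D, E, F, G}, leaving only A.
Period 5, room 4: period 5 has {A, E, F, G} and room 4 has {B, C, F, G}, leaving only D.
Period 4, room 4: period 4 has {A, B, C, G} and room 4 has {B, C, D, F, G}, leaving only E.
Period 4 already has {A, B, C, E, G} and room 3 already has {A, B, C, F, G}, so period 4, room 3 must be D.

D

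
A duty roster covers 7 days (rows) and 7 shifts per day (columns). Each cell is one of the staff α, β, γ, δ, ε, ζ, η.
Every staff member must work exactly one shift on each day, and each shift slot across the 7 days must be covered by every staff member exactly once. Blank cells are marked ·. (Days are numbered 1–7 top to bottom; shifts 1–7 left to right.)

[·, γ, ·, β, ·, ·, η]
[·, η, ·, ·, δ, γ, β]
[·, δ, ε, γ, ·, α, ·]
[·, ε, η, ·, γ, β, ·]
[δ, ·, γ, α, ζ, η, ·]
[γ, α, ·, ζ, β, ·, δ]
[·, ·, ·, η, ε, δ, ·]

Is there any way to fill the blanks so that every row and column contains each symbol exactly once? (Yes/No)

No

Day 6, shift 3: day 6 together with shift 3 already contain {α, β, γ, δ, ε, ζ, η} — every symbol — so nothing can go there. The grid has no valid completion.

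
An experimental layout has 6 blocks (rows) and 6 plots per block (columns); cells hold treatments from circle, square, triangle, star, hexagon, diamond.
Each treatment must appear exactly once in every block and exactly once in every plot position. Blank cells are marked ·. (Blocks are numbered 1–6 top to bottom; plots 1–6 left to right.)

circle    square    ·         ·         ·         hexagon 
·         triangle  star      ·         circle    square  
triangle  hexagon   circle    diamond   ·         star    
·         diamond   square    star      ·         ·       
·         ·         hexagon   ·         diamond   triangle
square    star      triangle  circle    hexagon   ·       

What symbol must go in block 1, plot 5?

Block 1, plot 3: block 1 has {circle, square, hexagon} and plot 3 has {circle, square, triangle, star, hexagon}, leaving only diamond.
Block 1, plot 4: block 1 has {circle, square, hexagon, diamond} and plot 4 has {circle, star, diamond}, leaving only triangle.
Block 1 already has {circle, square, triangle, hexagon, diamond} and plot 5 already has {circle, hexagon, diamond}, so block 1, plot 5 must be star.

star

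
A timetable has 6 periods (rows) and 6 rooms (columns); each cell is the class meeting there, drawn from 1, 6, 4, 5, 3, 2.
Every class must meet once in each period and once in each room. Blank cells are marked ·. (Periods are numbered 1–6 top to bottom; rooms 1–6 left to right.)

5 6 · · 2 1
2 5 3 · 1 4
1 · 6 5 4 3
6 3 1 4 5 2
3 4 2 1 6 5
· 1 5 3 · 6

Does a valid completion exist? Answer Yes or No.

No

Period 1, room 4: period 1 together with room 4 already contain {1, 6, 4, 5, 3, 2} — every symbol — so nothing can go there. The grid has no valid completion.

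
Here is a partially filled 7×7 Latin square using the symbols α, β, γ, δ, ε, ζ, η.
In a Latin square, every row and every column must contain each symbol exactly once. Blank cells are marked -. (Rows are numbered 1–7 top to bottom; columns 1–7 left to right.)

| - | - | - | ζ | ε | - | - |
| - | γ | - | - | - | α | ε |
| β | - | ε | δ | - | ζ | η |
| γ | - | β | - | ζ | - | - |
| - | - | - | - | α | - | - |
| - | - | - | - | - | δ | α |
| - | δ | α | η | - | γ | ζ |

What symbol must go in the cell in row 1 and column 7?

Row 2, column 4: row 2 has {α, γ, ε} and column 4 has {δ, ζ, η}, leaving only β.
Row 3, column 2: row 3 has {β, δ, ε, ζ, η} and column 2 has {γ, δ}, leaving only α.
Row 3, column 5: row 3 has {α, β, δ, ε, ζ, η} and column 5 has {α, ε, ζ}, leaving only γ.
Row 4, column 7: row 4 has {β, γ, ζ} and column 7 has {α, ε, ζ, η}, leaving only δ.
Row 7, column 1: row 7 has {α, γ, δ, ζ, η} and column 1 has {β, γ}, leaving only ε.
Row 7, column 5: row 7 has {α, γ, δ, ε, ζ, η} and column 5 has {α, γ, ε, ζ}, leaving only β.
Row 6, column 5: row 6 has {α, δ} and column 5 has {α, β, γ, ε, ζ}, leaving only η.
Row 2, column 5: row 2 has {α, β, γ, ε} and column 5 has {α, β, γ, ε, ζ, η}, leaving only δ.
Row 6, column 1: row 6 has {α, δ, η} and column 1 has {β, γ, ε}, leaving only ζ.
Row 2, column 1: row 2 has {α, β, γ, δ, ε} and column 1 has {β, γ, ε, ζ}, leaving only η.
Row 2, column 3: row 2 has {α, β, γ, δ, ε, η} and column 3 has {α, β, ε}, leaving only ζ.
Row 5, column 1: row 5 has {α} and column 1 has {β, γ, ε, ζ, η}, leaving only δ.
Row 1, column 1: row 1 has {ε, ζ} and column 1 has {β, γ, δ, ε, ζ, η}, leaving only α.
Row 6, column 3: row 6 has {α, δ, ζ, η} and column 3 has {α, β, ε, ζ}, leaving only γ.
Row 5, column 3: row 5 has {α, δ} and column 3 has {α, β, γ, ε, ζ}, leaving only η.
Row 1, column 3: row 1 has {α, ε, ζ} and column 3 has {α, β, γ, ε, ζ, η}, leaving only δ.
Row 6, column 4: row 6 has {α, γ, δ, ζ, η} and column 4 has {β, δ, ζ, η}, leaving only ε.
Row 4, column 4: row 4 has {β, γ, δ, ζ} and column 4 has {β, δ, ε, ζ, η}, leaving only α.
Row 5, column 4: row 5 has {α, δ, η} and column 4 has {α, β, δ, ε, ζ, η}, leaving only γ.
Row 5, column 7: row 5 has {α, γ, δ, η} and column 7 has {α, δ, ε, ζ, η}, leaving only β.
Row 1 already has {α, δ, ε, ζ} and column 7 already has {α, β, δ, ε, ζ, η}, so row 1, column 7 must be γ.

γ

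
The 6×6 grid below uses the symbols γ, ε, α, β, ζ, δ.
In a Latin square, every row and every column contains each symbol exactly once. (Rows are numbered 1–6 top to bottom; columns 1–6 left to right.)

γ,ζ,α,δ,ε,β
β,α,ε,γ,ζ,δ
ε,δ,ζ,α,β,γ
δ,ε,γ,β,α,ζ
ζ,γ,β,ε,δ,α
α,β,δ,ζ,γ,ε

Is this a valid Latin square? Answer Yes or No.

Yes

Each row is a permutation of the 6 symbols, and so is each column.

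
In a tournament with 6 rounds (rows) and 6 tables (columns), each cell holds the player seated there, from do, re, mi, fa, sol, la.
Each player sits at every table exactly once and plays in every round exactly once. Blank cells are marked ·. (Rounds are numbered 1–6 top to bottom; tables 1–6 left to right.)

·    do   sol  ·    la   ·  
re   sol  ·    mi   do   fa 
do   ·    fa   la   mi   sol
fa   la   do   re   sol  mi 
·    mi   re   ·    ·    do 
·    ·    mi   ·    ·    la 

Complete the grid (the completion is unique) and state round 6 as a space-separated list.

sol fa mi do re la

Round 6, table 1: round 6 has {mi, la} and table 1 has {do, re, fa}, leaving only sol.
Round 1, table 1: round 1 has {do, sol, la} and table 1 has {do, re, fa, sol}, leaving only mi.
Round 1, table 4: round 1 has {do, mi, sol, la} and table 4 has {re, mi, la}, leaving only fa.
Round 6, table 4: round 6 has {mi, sol, la} and table 4 has {re, mi, fa, la}, leaving only do.
Round 1, table 6: round 1 has {do, mi, fa, sol, la} and table 6 has {do, mi, fa, sol, la}, leaving only re.
Round 2, table 3: round 2 has {do, re, mi, fa, sol} and table 3 has {do, re, mi, fa, sol}, leaving only la.
Round 3, table 2: round 3 has {do, mi, fa, sol, la} and table 2 has {do, mi, sol, la}, leaving only re.
Round 6, table 2: round 6 has {do, mi, sol, la} and table 2 has {do, re, mi, sol, la}, leaving only fa.
Round 6, table 5: round 6 has {do, mi, fa, sol, la} and table 5 has {do, mi, sol, la}, leaving only re.
So round 6 reads: sol fa mi do re la.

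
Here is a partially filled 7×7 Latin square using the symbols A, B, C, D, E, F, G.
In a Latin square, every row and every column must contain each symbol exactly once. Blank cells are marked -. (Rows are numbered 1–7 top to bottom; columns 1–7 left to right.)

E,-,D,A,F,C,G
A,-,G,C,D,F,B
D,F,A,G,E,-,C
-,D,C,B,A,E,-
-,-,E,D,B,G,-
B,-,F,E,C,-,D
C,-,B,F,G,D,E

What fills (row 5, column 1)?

F

Row 5 already has {B, D, E, G} and column 1 already has {A, B, C, D, E}, so row 5, column 1 must be F.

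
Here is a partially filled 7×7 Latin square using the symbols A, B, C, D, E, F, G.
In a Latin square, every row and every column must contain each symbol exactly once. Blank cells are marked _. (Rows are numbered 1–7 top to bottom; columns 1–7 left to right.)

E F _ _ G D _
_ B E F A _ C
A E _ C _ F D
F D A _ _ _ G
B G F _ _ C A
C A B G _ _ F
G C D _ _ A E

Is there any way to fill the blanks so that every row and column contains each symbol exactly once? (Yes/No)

Yes

No row or column among the givens repeats a symbol, and propagating forced cells runs into no contradiction.
One valid completion exists (for instance, E F C A G D B / D B E F A G C / A E G C B F D / F D A E C B G / B G F D E C A / C A B G D E F / G C D B F A E).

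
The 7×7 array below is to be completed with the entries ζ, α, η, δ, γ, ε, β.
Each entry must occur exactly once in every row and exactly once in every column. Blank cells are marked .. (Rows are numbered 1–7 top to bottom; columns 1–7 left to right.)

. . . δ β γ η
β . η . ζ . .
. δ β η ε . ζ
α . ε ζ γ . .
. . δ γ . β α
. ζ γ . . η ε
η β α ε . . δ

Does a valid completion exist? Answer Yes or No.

No

Row 7, column 5: row 7 together with column 5 already contain {ζ, α, η, δ, γ, ε, β} — every symbol — so nothing can go there. The grid has no valid completion.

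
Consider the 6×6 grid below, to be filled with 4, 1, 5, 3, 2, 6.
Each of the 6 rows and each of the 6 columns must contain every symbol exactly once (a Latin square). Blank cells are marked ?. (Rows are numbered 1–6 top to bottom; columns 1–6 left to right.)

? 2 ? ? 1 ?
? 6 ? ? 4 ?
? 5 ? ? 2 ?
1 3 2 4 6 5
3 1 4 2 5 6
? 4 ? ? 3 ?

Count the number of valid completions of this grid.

20

Row 1, column 1: eliminating its row and column leaves {4, 5, 6}.
Row 1, column 3: eliminating its row and column leaves {5, 3, 6}.
Row 1, column 4: eliminating its row and column leaves {5, 3, 6}.
Row 1, column 6: eliminating its row and column leaves {4, 3}.
Row 2, column 1: eliminating its row and column leaves {5, 2}.
Row 2, column 3: eliminating its row and column leaves {1, 5, 3}.
Row 2, column 4: eliminating its row and column leaves {1, 5, 3}.
Row 2, column 6: eliminating its row and column leaves {1, 3, 2}.
Row 3, column 1: eliminating its row and column leaves {4, 6}.
Row 3, column 3: eliminating its row and column leaves {1, 3, 6}.
Row 3, column 4: eliminating its row and column leaves {1, 3, 6}.
Row 3, column 6: eliminating its row and column leaves {4, 1, 3}.
Row 6, column 1: eliminating its row and column leaves {5, 2, 6}.
Row 6, column 3: eliminating its row and column leaves {1, 5, 6}.
Row 6, column 4: eliminating its row and column leaves {1, 5, 6}.
Row 6, column 6: eliminating its row and column leaves {1, 2}.
Enumerating the assignments across these blanks that avoid any row or column repeat gives 20 completions.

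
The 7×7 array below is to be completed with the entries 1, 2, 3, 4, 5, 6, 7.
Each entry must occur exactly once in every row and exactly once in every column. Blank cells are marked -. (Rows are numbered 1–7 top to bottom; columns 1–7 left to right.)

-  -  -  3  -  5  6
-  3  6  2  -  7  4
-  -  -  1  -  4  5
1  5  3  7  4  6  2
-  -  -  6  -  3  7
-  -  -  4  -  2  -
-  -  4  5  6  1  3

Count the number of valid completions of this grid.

Row 1, column 1: eliminating its row and column leaves {2, 4, 7}.
Row 1, column 2: eliminating its row and column leaves {1, 2, 4, 7}.
Row 1, column 3: eliminating its row and column leaves {1, 2, 7}.
Row 1, column 5: eliminating its row and column leaves {1, 2, 7}.
Row 2, column 1: eliminating its row and column leaves {5}.
Row 2, column 5: eliminating its row and column leaves {1, 5}.
Row 3, column 1: eliminating its row and column leaves {2, 3, 6, 7}.
Row 3, column 2: eliminating its row and column leaves {2, 6, 7}.
Row 3, column 3: eliminating its row and column leaves {2, 7}.
Row 3, column 5: eliminating its row and column leaves {2, 3, 7}.
Row 5, column 1: eliminating its row and column leaves {2, 4, 5}.
Row 5, column 2: eliminating its row and column leaves {1, 2, 4}.
Row 5, column 3: eliminating its row and column leaves {1, 2, 5}.
Row 5, column 5: eliminating its row and column leaves {1, 2, 5}.
Row 6, column 1: eliminating its row and column leaves {3, 5, 6, 7}.
Row 6, column 2: eliminating its row and column leaves {1, 6, 7}.
Row 6, column 3: eliminating its row and column leaves {1, 5, 7}.
Row 6, column 5: eliminating its row and column leaves {1, 3, 5, 7}.
Row 6, column 7: eliminating its row and column leaves {1}.
Row 7, column 1: eliminating its row and column leaves {2, 7}.
Row 7, column 2: eliminating its row and column leaves {2, 7}.
Enumerating the assignments across these blanks that avoid any row or column repeat gives 6 completions.

6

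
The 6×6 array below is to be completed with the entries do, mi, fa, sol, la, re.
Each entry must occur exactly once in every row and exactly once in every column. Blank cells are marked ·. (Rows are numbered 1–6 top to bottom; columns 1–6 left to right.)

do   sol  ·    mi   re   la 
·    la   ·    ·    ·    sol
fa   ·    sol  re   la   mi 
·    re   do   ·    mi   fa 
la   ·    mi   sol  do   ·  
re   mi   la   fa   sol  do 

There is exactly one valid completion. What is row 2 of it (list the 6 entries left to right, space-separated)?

Row 2, column 1: row 2 has {sol, la} and column 1 has {do, fa, la, re}, leaving only mi.
Row 2, column 4: row 2 has {mi, sol, la} and column 4 has {mi, fa, sol, re}, leaving only do.
Row 2, column 5: row 2 has {do, mi, sol, la} and column 5 has {do, mi, sol, la, re}, leaving only fa.
Row 2, column 3: row 2 has {do, mi, fa, sol, la} and column 3 has {do, mi, sol, la}, leaving only re.
So row 2 reads: mi la re do fa sol.

mi la re do fa sol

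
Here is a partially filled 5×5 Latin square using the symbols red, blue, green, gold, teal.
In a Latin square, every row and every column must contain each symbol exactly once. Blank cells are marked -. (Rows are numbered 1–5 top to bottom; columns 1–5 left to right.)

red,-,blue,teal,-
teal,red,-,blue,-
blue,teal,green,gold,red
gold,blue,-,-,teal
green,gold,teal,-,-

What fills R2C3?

gold

Row 2 already has {red, blue, teal} and column 3 already has {blue, green, teal}, so row 2, column 3 must be gold.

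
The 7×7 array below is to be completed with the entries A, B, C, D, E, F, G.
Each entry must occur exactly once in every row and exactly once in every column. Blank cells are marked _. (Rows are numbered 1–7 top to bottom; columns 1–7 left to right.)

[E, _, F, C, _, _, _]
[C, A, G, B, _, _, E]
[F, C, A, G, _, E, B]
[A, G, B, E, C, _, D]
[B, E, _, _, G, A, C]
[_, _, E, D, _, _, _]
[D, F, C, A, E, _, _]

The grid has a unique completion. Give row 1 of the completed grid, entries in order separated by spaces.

Row 3, column 5: row 3 has {A, B, C, E, F, G} and column 5 has {C, E, G}, leaving only D.
Row 2, column 5: row 2 has {A, B, C, E, G} and column 5 has {C, D, E, G}, leaving only F.
Row 2, column 6: row 2 has {A, B, C, E, F, G} and column 6 has {A, E}, leaving only D.
Row 4, column 6: row 4 has {A, B, C, D, E, G} and column 6 has {A, D, E}, leaving only F.
Row 5, column 3: row 5 has {A, B, C, E, G} and column 3 has {A, B, C, E, F, G}, leaving only D.
Row 5, column 4: row 5 has {A, B, C, D, E, G} and column 4 has {A, B, C, D, E, G}, leaving only F.
Row 6, column 1: row 6 has {D, E} and column 1 has {A, B, C, D, E, F}, leaving only G.
Row 6, column 2: row 6 has {D, E, G} and column 2 has {A, C, E, F, G}, leaving only B.
Row 1, column 2: row 1 has {C, E, F} and column 2 has {A, B, C, E, F, G}, leaving only D.
Row 6, column 5: row 6 has {B, D, E, G} and column 5 has {C, D, E, F, G}, leaving only A.
Row 1, column 5: row 1 has {C, D, E, F} and column 5 has {A, C, D, E, F, G}, leaving only B.
Row 1, column 6: row 1 has {B, C, D, E, F} and column 6 has {A, D, E, F}, leaving only G.
Row 1, column 7: row 1 has {B, C, D, E, F, G} and column 7 has {B, C, D, E}, leaving only A.
So row 1 reads: E D F C B G A.

E D F C B G A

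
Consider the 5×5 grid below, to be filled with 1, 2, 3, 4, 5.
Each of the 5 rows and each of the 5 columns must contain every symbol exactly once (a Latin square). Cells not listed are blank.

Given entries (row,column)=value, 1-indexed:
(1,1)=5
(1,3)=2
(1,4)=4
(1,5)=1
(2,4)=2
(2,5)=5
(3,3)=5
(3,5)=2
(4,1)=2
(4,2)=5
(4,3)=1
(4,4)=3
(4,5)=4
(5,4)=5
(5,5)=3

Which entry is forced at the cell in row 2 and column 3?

3

Row 1, column 2: row 1 has {1, 2, 4, 5} and column 2 has {5}, leaving only 3.
Row 3, column 4: row 3 has {2, 5} and column 4 has {2, 3, 4, 5}, leaving only 1.
Row 3, column 2: row 3 has {1, 2, 5} and column 2 has {3, 5}, leaving only 4.
Row 2, column 2: row 2 has {2, 5} and column 2 has {3, 4, 5}, leaving only 1.
Row 3, column 1: row 3 has {1, 2, 4, 5} and column 1 has {2, 5}, leaving only 3.
Row 2, column 1: row 2 has {1, 2, 5} and column 1 has {2, 3, 5}, leaving only 4.
Row 2 already has {1, 2, 4, 5} and column 3 already has {1, 2, 5}, so row 2, column 3 must be 3.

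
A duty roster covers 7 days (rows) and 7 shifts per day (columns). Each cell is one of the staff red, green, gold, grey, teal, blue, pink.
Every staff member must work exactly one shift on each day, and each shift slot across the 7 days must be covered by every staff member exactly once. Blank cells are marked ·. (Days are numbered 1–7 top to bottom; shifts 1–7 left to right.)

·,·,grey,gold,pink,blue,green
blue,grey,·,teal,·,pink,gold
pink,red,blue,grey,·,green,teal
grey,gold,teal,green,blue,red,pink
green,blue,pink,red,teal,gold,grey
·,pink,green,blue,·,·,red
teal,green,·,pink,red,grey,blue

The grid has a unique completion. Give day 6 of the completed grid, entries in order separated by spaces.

gold pink green blue grey teal red

Day 6, shift 1: day 6 has {red, green, blue, pink} and shift 1 has {green, grey, teal, blue, pink}, leaving only gold.
Day 6, shift 5: day 6 has {red, green, gold, blue, pink} and shift 5 has {red, teal, blue, pink}, leaving only grey.
Day 6, shift 6: day 6 has {red, green, gold, grey, blue, pink} and shift 6 has {red, green, gold, grey, blue, pink}, leaving only teal.
So day 6 reads: gold pink green blue grey teal red.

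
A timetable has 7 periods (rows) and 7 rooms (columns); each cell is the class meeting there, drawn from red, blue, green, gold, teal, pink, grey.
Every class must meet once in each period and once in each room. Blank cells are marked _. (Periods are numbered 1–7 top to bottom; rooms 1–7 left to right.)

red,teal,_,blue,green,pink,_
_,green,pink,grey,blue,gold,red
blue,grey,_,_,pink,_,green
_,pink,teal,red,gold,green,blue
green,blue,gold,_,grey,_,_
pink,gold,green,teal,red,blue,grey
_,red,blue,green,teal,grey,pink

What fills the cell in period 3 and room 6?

teal

Period 1, room 3: period 1 has {red, blue, green, teal, pink} and room 3 has {blue, green, gold, teal, pink}, leaving only grey.
Period 1, room 7: period 1 has {red, blue, green, teal, pink, grey} and room 7 has {red, blue, green, pink, grey}, leaving only gold.
Period 2, room 1: period 2 has {red, blue, green, gold, pink, grey} and room 1 has {red, blue, green, pink}, leaving only teal.
Period 3, room 3: period 3 has {blue, green, pink, grey} and room 3 has {blue, green, gold, teal, pink, grey}, leaving only red.
Period 3 already has {red, blue, green, pink, grey} and room 6 already has {blue, green, gold, pink, grey}, so period 3, room 6 must be teal.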